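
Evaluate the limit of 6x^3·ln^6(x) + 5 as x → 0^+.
The product is a 0·∞ indeterminate form at x → 0⁺.
Rewrite the product as 6·ln^6(x) / x^(-3) and apply L'Hôpital, or use the standard hierarchy x^(-3) ≫ |ln x|^6 as x → 0⁺.
The indeterminate product → 0, so the limit = 5.

Final answer: 5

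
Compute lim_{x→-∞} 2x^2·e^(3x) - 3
The product is a 0·∞ indeterminate form at x → -∞.
Rewrite the product as 2x^2 / e^(-3x) (an ∞/∞ form) and apply L'Hôpital, or use the standard hierarchy e^(3|x|) ≫ |x^2| as x → -∞.
The indeterminate product → 0, so the limit = -3.

Final answer: -3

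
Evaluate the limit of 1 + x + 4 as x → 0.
Direct substitution at x = 0 gives 5.

Final answer: 5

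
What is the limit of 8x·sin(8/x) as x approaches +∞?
As x → +∞: let u = 8/x → 0⁺; then 8·x·sin(8/x) = 8·8·sin(u)/u → 8·8·1 = 64.
Limit = 64.

Final answer: 64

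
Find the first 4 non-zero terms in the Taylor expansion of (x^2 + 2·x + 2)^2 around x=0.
4·x^3 + 8·x^2 + 8·x + 4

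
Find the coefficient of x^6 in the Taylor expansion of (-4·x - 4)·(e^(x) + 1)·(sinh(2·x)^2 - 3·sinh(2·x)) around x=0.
Expand to order 6: (-4·x - 4)·(e^(x) + 1)·(sinh(2·x)^2 - 3·sinh(2·x)) = -1648·x^6/45 - 589·x^5/15 - 8·x^4/3 + 20·x^3 + 40·x^2 + 48·x + O(x^7).
The coefficient of x^6 is -1648/45.

Final answer: -1648/45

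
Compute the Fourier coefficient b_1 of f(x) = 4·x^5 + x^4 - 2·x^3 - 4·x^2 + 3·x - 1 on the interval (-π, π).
b_1 = (1/π) ∫_{-π}^{π} f(x)·sin(1x) dx.
Evaluate the integral (use parity and integration by parts as needed): b_1 = -164·π^2 + 8·π^4 + 990.

Final answer: -164·π^2 + 8·π^4 + 990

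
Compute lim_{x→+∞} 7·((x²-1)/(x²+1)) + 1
Evaluate the dominant behaviour as x → +∞; each term tends to a finite value or vanishes.
Limit = 8.

Final answer: 8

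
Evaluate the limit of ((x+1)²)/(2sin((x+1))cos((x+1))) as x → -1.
Both numerator and denominator → 0 as x → -1; this is a 0/0 indeterminate form.
Expand each to leading order near x = -1: numerator ~ (x + 1)^2, denominator ~ 2·(x + 1).
The limit of the ratio is 0.

Final answer: 0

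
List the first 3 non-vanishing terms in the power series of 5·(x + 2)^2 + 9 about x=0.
5·x^2 + 20·x + 29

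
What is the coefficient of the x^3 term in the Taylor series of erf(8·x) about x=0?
Expand to order 3: erf(8·x) = -1024·x^3/(3·√(π)) + 16·x/√(π) + O(x^4).
The coefficient of x^3 is -1024/(3·√(π)).

Final answer: -1024/(3·√(π))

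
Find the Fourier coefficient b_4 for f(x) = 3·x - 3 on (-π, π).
b_4 = (1/π) ∫_{-π}^{π} f(x)·sin(4x) dx.
Evaluate the integral (use parity and integration by parts as needed): b_4 = -3/2.

Final answer: -3/2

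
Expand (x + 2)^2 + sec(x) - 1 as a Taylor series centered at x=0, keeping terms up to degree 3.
3·x^2/2 + 4·x + 4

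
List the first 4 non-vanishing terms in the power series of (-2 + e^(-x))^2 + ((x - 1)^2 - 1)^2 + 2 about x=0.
-14·x^3/3 + 4·x^2 + 2·x + 3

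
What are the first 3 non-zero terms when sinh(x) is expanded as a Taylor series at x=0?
x^5/120 + x^3/6 + x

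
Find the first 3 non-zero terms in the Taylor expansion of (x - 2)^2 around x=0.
x^2 - 4·x + 4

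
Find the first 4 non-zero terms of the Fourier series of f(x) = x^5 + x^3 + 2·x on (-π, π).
(-38·π^2 + 2·π^4 + 232)·sin(x) + (-π^4 - 8 + 4·π^2)·sin(2·x) + (-22·π^2/27 + 152/81 + 2·π^4/3)·sin(3·x) + (-π^4/2 - 67/64 + π^2/8)·sin(4·x)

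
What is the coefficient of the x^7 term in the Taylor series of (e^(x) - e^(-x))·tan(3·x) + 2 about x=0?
Expand to order 7: (e^(x) - e^(-x))·tan(3·x) + 2 = 1357·x^6/20 + 19·x^4 + 6·x^2 + 2 + O(x^8).
The coefficient of x^7 is 0.

Final answer: 0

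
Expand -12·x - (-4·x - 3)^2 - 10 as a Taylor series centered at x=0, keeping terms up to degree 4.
-16·x^2 - 36·x - 19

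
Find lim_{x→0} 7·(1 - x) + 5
Direct substitution at x = 0 gives 12.

Final answer: 12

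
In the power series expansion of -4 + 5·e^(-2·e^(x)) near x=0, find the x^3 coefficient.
Expand to order 3: -4 + 5·e^(-2·e^(x)) = 5·x^3·e^(-2)/3 + 5·x^2·e^(-2) - 10·x·e^(-2) - 4 + 5·e^(-2) + O(x^4).
The coefficient of x^3 is 5·e^(-2)/3.

Final answer: 5·e^(-2)/3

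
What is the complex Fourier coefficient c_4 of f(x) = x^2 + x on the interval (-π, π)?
Compute the real Fourier coefficients first: a_4 = 1/4, b_4 = -1/2.
Then c_4 = (a_4 − i·b_4)/2 = 1/8 + i/4.

Final answer: 1/8 + i/4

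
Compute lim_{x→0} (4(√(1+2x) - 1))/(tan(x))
Both numerator and denominator → 0 as x → 0; this is a 0/0 indeterminate form.
Expand each to leading order near x = 0: numerator ~ 4·x, denominator ~ x.
The limit of the ratio is 4.

Final answer: 4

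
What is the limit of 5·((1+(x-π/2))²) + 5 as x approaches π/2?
Direct substitution at x = π/2 gives 10.

Final answer: 10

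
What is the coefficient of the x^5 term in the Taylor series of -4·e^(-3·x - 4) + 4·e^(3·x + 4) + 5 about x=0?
Expand to order 5: -4·e^(-3·x - 4) + 4·e^(3·x + 4) + 5 = x^5·(81·e^(-4)/10 + 81·e^(4)/10) + x^4·(-27·e^(-4)/2 + 27·e^(4)/2) + x^3·(18·e^(-4) + 18·e^(4)) + x^2·(-18·e^(-4) + 18·e^(4)) + x·(12·e^(-4) + 12·e^(4)) - 4·e^(-4) + 5 + 4·e^(4) + O(x^6).
The coefficient of x^5 is 81·e^(-4)/10 + 81·e^(4)/10.

Final answer: 81·e^(-4)/10 + 81·e^(4)/10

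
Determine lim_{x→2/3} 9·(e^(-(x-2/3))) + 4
Direct substitution at x = 2/3 gives 13.

Final answer: 13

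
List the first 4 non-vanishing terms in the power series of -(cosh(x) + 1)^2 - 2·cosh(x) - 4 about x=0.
-x^6/20 - x^4/2 - 3·x^2 - 10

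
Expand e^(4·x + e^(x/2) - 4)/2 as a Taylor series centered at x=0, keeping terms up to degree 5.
3367·x^5·e^(-3)/384 + 7087·x^4·e^(-3)/768 + 757·x^3·e^(-3)/96 + 41·x^2·e^(-3)/8 + 9·x·e^(-3)/4 + e^(-3)/2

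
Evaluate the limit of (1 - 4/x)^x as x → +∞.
As x → +∞: this is the defining limit (1 - 4/x)^x → e^(-4).
Limit = e^(-4).

Final answer: e^(-4)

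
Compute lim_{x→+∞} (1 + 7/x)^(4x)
As x → +∞: write (1 + 7/x)^(4x) = ((1 + 7/x)^x)^4 → (e^7)^4 = e^28.
Limit = e^(28).

Final answer: e^(28)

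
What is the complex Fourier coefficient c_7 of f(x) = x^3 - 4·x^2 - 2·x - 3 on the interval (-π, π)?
Compute the real Fourier coefficients first: a_7 = 16/49, b_7 = -208/343 + 2·π^2/7.
Then c_7 = (a_7 − i·b_7)/2 = 8/49 - i·π^2/7 + 104·i/343.

Final answer: 8/49 - i·π^2/7 + 104·i/343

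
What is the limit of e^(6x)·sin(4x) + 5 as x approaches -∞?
Evaluate the dominant behaviour as x → -∞; each term tends to a finite value or vanishes.
Limit = 5.

Final answer: 5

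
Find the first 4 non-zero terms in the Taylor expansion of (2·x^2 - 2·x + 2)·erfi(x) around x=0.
-4·x^4/(3·√(π)) + 16·x^3/(3·√(π)) - 4·x^2/√(π) + 4·x/√(π)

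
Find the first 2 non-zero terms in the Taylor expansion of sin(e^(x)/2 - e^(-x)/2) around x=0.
-x^5/15 + x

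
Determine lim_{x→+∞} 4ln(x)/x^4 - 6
The quotient is an ∞/∞ indeterminate form as x → +∞.
The polynomial denominator x^4 dominates the logarithmic numerator (any positive power of x ≫ ln(x) as x → ∞), so the quotient → 0.
Adding the constant: 0 - 6 = -6. Limit = -6.

Final answer: -6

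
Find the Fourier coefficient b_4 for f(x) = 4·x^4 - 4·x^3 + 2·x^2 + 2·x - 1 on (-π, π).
b_4 = (1/π) ∫_{-π}^{π} f(x)·sin(4x) dx.
Evaluate the integral (use parity and integration by parts as needed): b_4 = -7/4 + 2·π^2.

Final answer: -7/4 + 2·π^2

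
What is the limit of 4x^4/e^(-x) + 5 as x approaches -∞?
The quotient is an ∞/∞ indeterminate form as x → -∞.
Compare growth rates of the dominant terms (exponentials ≫ polynomials ≫ logarithms), or apply L'Hôpital's rule; the quotient → 0.
Adding the constant: 0 + 5 = 5. Limit = 5.

Final answer: 5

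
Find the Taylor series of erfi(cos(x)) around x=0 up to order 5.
7·e·x^4/(12·√(π)) - e·x^2/√(π) + erfi(1)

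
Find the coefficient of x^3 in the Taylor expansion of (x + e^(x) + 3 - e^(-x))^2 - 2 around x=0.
Expand to order 3: (x + e^(x) + 3 - e^(-x))^2 - 2 = 2·x^3 + 9·x^2 + 18·x + 7 + O(x^4).
The coefficient of x^3 is 2.

Final answer: 2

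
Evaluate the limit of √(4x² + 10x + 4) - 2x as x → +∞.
As x → +∞: multiply by the conjugate to get (10x+4)/(√(4x²+10x+4)+2x); the denominator ~ 4x, so the limit is 10/4 = 5/2.
Limit = 5/2.

Final answer: 5/2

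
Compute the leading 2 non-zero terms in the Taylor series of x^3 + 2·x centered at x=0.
x^3 + 2·x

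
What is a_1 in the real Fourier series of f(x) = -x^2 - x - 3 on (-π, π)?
a_1 = (1/π) ∫_{-π}^{π} f(x)·cos(1x) dx.
Evaluate the integral (use parity and integration by parts as needed): a_1 = 4.

Final answer: 4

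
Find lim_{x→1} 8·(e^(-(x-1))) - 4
Direct substitution at x = 1 gives 4.

Final answer: 4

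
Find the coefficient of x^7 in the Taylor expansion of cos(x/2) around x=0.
Expand to order 7: cos(x/2) = -x^6/46080 + x^4/384 - x^2/8 + 1 + O(x^8).
The coefficient of x^7 is 0.

Final answer: 0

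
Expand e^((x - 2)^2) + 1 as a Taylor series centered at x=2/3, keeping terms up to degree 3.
1 + e^(16/9) - 8·e^(16/9)·(x - 2/3)/3 + 41·e^(16/9)·(x - 2/3)^2/9 - 472·e^(16/9)·(x - 2/3)^3/81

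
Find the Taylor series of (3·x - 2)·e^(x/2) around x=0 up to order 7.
x^7/16128 + 17·x^6/23040 + 7·x^5/960 + 11·x^4/192 + x^3/3 + 5·x^2/4 + 2·x - 2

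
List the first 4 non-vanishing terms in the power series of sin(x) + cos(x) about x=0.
-x^3/6 - x^2/2 + x + 1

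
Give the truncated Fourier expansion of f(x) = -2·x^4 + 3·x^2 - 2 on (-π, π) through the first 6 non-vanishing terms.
(-108 + 16·π^2)·cos(x) + (9 - 4·π^2)·cos(2·x) + (-68/27 + 16·π^2/9)·cos(3·x) + (9/8 - π^2)·cos(4·x) + (-396/625 + 16·π^2/25)·cos(5·x) - 2·π^4/5 - 2 + π^2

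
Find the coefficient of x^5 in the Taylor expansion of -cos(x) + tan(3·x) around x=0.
Expand to order 5: -cos(x) + tan(3·x) = 162·x^5/5 - x^4/24 + 9·x^3 + x^2/2 + 3·x - 1 + O(x^6).
The coefficient of x^5 is 162/5.

Final answer: 162/5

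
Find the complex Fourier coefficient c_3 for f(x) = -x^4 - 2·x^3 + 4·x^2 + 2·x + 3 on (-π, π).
Compute the real Fourier coefficients first: a_3 = -64/27 + 8·π^2/9, b_3 = 20/9 - 4·π^2/3.
Then c_3 = (a_3 − i·b_3)/2 = -32/27 + 4·π^2/9 - 10·i/9 + 2·i·π^2/3.

Final answer: -32/27 + 4·π^2/9 - 10·i/9 + 2·i·π^2/3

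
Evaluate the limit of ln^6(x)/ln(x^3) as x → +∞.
This is an ∞/∞ indeterminate form as x → +∞.
Write ln(x^3) = 3·ln(x), reducing the quotient to ln^5(x)/3 → ∞.
Limit = ∞.

Final answer: ∞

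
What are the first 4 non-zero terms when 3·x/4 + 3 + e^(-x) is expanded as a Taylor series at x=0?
-x^3/6 + x^2/2 - x/4 + 4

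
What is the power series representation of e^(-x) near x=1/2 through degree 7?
e^(-1/2) - e^(-1/2)·(x - 1/2) + e^(-1/2)·(x - 1/2)^2/2 - e^(-1/2)·(x - 1/2)^3/6 + e^(-1/2)·(x - 1/2)^4/24 - e^(-1/2)·(x - 1/2)^5/120 + e^(-1/2)·(x - 1/2)^6/720 - e^(-1/2)·(x - 1/2)^7/5040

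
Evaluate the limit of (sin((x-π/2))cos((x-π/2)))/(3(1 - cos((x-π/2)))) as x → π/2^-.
Both numerator and denominator → 0 as x → π/2^-; this is a 0/0 indeterminate form.
Expand each to leading order near x = π/2: numerator ~ (x - π/2), denominator ~ 3·(x - π/2)^2/2.
The limit of the ratio is -∞.

Final answer: -∞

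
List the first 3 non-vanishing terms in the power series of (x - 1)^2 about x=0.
x^2 - 2·x + 1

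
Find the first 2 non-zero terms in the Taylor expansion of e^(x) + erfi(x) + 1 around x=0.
x·(1 + 2/√(π)) + 2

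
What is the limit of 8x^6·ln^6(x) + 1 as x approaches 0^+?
The product is a 0·∞ indeterminate form at x → 0⁺.
Rewrite the product as 8·ln^6(x) / x^(-6) and apply L'Hôpital, or use the standard hierarchy x^(-6) ≫ |ln x|^6 as x → 0⁺.
The indeterminate product → 0, so the limit = 1.

Final answer: 1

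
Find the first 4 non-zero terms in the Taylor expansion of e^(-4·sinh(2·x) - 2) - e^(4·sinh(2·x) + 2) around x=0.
x^3·(-272·e^(2)/3 - 272·e^(-2)/3) + x^2·(-32·e^(2) + 32·e^(-2)) + x·(-8·e^(2) - 8·e^(-2)) - e^(2) + e^(-2)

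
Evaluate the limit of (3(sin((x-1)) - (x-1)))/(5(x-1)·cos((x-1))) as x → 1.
Both numerator and denominator → 0 as x → 1; this is a 0/0 indeterminate form.
Expand each to leading order near x = 1: numerator ~ -(x - 1)^3/2, denominator ~ 5·(x - 1).
The limit of the ratio is 0.

Final answer: 0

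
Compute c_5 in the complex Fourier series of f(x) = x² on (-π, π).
Compute the real Fourier coefficients first: a_5 = -4/25, b_5 = 0.
Then c_5 = (a_5 − i·b_5)/2 = -2/25.

Final answer: -2/25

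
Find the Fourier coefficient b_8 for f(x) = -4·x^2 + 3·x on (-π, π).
b_8 = (1/π) ∫_{-π}^{π} f(x)·sin(8x) dx.
Evaluate the integral (use parity and integration by parts as needed): b_8 = -3/4.

Final answer: -3/4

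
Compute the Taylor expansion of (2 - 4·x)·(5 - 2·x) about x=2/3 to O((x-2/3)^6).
-22/9 - 40·(x - 2/3)/3 + 8·(x - 2/3)^2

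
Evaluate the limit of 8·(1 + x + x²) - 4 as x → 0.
Direct substitution at x = 0 gives 4.

Final answer: 4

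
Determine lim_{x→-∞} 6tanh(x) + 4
Evaluate the dominant behaviour as x → -∞; each term tends to a finite value or vanishes.
Limit = -2.

Final answer: -2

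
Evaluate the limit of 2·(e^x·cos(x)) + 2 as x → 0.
Direct substitution at x = 0 gives 4.

Final answer: 4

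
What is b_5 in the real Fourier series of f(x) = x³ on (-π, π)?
b_5 = (1/π) ∫_{-π}^{π} f(x)·sin(5x) dx.
Evaluate the integral (use parity and integration by parts as needed): b_5 = -12/125 + 2·π^2/5.

Final answer: -12/125 + 2·π^2/5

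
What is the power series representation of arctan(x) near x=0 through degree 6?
x^5/5 - x^3/3 + x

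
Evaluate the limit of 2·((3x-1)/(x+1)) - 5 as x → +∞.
Evaluate the dominant behaviour as x → +∞; each term tends to a finite value or vanishes.
Limit = 1.

Final answer: 1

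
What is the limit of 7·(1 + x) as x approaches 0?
Direct substitution at x = 0 gives 7.

Final answer: 7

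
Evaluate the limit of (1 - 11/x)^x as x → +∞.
As x → +∞: this is the defining limit (1 - 11/x)^x → e^(-11).
Limit = e^(-11).

Final answer: e^(-11)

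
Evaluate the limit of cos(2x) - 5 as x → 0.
Direct substitution at x = 0 gives -4.

Final answer: -4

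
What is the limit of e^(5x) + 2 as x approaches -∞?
Evaluate the dominant behaviour as x → -∞; each term tends to a finite value or vanishes.
Limit = 2.

Final answer: 2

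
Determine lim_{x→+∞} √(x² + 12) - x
This is an ∞ − ∞ indeterminate form.
Multiply and divide by the conjugate √(x²+12) + x; the x² terms cancel, leaving 12/(√(x²+12)+x) → 0.
Limit = 0.

Final answer: 0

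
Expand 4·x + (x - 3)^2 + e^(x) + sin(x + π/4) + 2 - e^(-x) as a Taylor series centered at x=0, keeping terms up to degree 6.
-√(2)·x^6/1440 + x^5·(√(2)/240 + 1/60) + √(2)·x^4/48 + x^3·(1/3 - √(2)/12) + x^2·(1 - √(2)/4) + √(2)·x/2 + √(2)/2 + 11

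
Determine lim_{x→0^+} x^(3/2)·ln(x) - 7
The product is a 0·∞ indeterminate form at x → 0⁺.
Rewrite the product as ln(x) / x^(-3/2) and apply L'Hôpital, or use the standard hierarchy x^(-3/2) ≫ |ln x| as x → 0⁺.
The indeterminate product → 0, so the limit = -7.

Final answer: -7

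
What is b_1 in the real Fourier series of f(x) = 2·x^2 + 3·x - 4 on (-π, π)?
b_1 = (1/π) ∫_{-π}^{π} f(x)·sin(1x) dx.
Evaluate the integral (use parity and integration by parts as needed): b_1 = 6.

Final answer: 6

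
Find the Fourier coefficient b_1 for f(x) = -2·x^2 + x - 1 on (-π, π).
b_1 = (1/π) ∫_{-π}^{π} f(x)·sin(1x) dx.
Evaluate the integral (use parity and integration by parts as needed): b_1 = 2.

Final answer: 2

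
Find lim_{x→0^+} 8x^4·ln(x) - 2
The product is a 0·∞ indeterminate form at x → 0⁺.
Rewrite the product as 8·ln(x) / x^(-4) and apply L'Hôpital, or use the standard hierarchy x^(-4) ≫ |ln x| as x → 0⁺.
The indeterminate product → 0, so the limit = -2.

Final answer: -2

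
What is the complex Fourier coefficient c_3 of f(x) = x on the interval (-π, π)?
Compute the real Fourier coefficients first: a_3 = 0, b_3 = 2/3.
Then c_3 = (a_3 − i·b_3)/2 = -i/3.

Final answer: -i/3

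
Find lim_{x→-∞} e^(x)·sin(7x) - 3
Evaluate the dominant behaviour as x → -∞; each term tends to a finite value or vanishes.
Limit = -3.

Final answer: -3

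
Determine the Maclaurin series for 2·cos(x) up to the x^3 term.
2 - x^2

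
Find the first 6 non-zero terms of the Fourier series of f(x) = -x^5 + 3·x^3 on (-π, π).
(-276 - 2·π^4 + 46·π^2)·sin(x) + (-8·π^2 + 12 + π^4)·sin(2·x) + (-2·π^4/3 - 188/81 + 94·π^2/27)·sin(3·x) + (-17·π^2/8 + 51/64 + π^4/2)·sin(4·x) + (-2·π^4/5 - 228/625 + 38·π^2/25)·sin(5·x) + (-32·π^2/27 + 16/81 + π^4/3)·sin(6·x)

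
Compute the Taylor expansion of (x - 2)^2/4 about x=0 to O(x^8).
x^2/4 - x + 1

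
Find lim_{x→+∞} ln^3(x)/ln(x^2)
This is an ∞/∞ indeterminate form as x → +∞.
Write ln(x^2) = 2·ln(x), reducing the quotient to ln^2(x)/2 → ∞.
Limit = ∞.

Final answer: ∞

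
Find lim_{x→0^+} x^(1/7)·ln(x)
This is a 0·∞ indeterminate form at x → 0⁺.
Rewrite the product as ln(x) / x^(-1/7) and apply L'Hôpital, or use the standard hierarchy x^(-1/7) ≫ |ln x| as x → 0⁺.
The indeterminate product → 0, so the limit = 0.

Final answer: 0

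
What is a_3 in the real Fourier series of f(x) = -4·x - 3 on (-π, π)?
a_3 = (1/π) ∫_{-π}^{π} f(x)·cos(3x) dx.
Evaluate the integral (use parity and integration by parts as needed): a_3 = 0.

Final answer: 0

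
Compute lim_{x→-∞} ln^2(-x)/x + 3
The quotient is an ∞/∞ indeterminate form as x → -∞.
Compare growth rates of the dominant terms (exponentials ≫ polynomials ≫ logarithms), or apply L'Hôpital's rule; the quotient → 0.
Adding the constant: 0 + 3 = 3. Limit = 3.

Final answer: 3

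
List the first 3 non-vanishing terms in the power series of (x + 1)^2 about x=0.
x^2 + 2·x + 1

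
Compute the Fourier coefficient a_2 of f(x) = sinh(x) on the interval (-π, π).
a_2 = (1/π) ∫_{-π}^{π} f(x)·cos(2x) dx.
Evaluate the integral (use parity and integration by parts as needed): a_2 = 0.

Final answer: 0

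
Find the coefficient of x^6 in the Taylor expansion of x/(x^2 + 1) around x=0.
Expand to order 6: x/(x^2 + 1) = x^5 - x^3 + x + O(x^7).
The coefficient of x^6 is 0.

Final answer: 0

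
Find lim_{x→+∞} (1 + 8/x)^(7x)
As x → +∞: write (1 + 8/x)^(7x) = ((1 + 8/x)^x)^7 → (e^8)^7 = e^56.
Limit = e^(56).

Final answer: e^(56)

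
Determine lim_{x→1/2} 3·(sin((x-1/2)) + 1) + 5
Direct substitution at x = 1/2 gives 8.

Final answer: 8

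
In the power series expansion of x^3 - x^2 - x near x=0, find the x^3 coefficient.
Expand to order 3: x^3 - x^2 - x = x^3 - x^2 - x + O(x^4).
The coefficient of x^3 is 1.

Final answer: 1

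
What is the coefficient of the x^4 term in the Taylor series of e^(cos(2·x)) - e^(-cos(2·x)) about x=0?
Expand to order 4: e^(cos(2·x)) - e^(-cos(2·x)) = x^4·(-4·e^(-1)/3 + 8·e/3) + x^2·(-2·e - 2·e^(-1)) - e^(-1) + e + O(x^5).
The coefficient of x^4 is -4·e^(-1)/3 + 8·e/3.

Final answer: -4·e^(-1)/3 + 8·e/3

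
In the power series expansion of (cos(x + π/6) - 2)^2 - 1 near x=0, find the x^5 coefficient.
Expand to order 5: (cos(x + π/6) - 2)^2 - 1 = x^5·(-2 + √(3)/2)^2·(-√(3)/(16·(-2 + √(3)/2)^2) - 1/(120·(-2 + √(3)/2))) + x^4·(-2 + √(3)/2)^2·(√(3)/(24·(-2 + √(3)/2)) + 5/(48·(-2 + √(3)/2)^2)) + x^3·(-2 + √(3)/2)^2·(1/(6·(-2 + √(3)/2)) + √(3)/(4·(-2 + √(3)/2)^2)) + x^2·(-2 + √(3)/2)^2·(1/(4·(-2 + √(3)/2)^2) - √(3)/(2·(-2 + √(3)/2))) + x·(2 - √(3)/2) - 1 + (-2 + √(3)/2)^2 + O(x^6).
The coefficient of x^5 is (-2 + √(3)/2)^2·(-√(3)/(16·(-2 + √(3)/2)^2) - 1/(120·(-2 + √(3)/2))).

Final answer: (-2 + √(3)/2)^2·(-√(3)/(16·(-2 + √(3)/2)^2) - 1/(120·(-2 + √(3)/2)))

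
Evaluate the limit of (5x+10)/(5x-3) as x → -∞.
Evaluate the dominant behaviour as x → -∞; each term tends to a finite value or vanishes.
Limit = 1.

Final answer: 1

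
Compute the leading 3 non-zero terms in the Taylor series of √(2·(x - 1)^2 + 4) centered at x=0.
√(6)·x^2/9 - √(6)·x/3 + √(6)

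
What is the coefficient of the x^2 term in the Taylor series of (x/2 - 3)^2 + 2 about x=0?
Expand to order 2: (x/2 - 3)^2 + 2 = x^2/4 - 3·x + 11 + O(x^3).
The coefficient of x^2 is 1/4.

Final answer: 1/4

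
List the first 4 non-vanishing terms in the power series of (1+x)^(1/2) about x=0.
x^3/16 - x^2/8 + x/2 + 1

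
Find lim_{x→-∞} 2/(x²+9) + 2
Evaluate the dominant behaviour as x → -∞; each term tends to a finite value or vanishes.
Limit = 2.

Final answer: 2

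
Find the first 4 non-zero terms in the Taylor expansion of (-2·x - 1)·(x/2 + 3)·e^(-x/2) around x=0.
-x^3/4 + 15·x^2/8 - 5·x - 3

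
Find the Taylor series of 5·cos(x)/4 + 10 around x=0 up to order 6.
-x^6/576 + 5·x^4/96 - 5·x^2/8 + 45/4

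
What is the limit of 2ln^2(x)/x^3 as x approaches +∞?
This is an ∞/∞ indeterminate form as x → +∞.
The polynomial denominator x^3 dominates the logarithmic numerator (any positive power of x ≫ ln^2(x) as x → ∞), so the quotient → 0.
Limit = 0.

Final answer: 0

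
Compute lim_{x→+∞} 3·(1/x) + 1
Evaluate the dominant behaviour as x → +∞; each term tends to a finite value or vanishes.
Limit = 1.

Final answer: 1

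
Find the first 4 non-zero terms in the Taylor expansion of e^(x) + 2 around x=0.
x^3/6 + x^2/2 + x + 3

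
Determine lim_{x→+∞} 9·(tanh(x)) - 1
Evaluate the dominant behaviour as x → +∞; each term tends to a finite value or vanishes.
Limit = 8.

Final answer: 8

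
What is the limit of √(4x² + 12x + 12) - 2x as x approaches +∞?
As x → +∞: multiply by the conjugate to get (12x+12)/(√(4x²+12x+12)+2x); the denominator ~ 4x, so the limit is 12/4 = 3.
Limit = 3.

Final answer: 3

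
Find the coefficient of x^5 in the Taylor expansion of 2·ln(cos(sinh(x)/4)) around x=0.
Expand to order 5: 2·ln(cos(sinh(x)/4)) = -11·x^4/512 - x^2/16 + O(x^6).
The coefficient of x^5 is 0.

Final answer: 0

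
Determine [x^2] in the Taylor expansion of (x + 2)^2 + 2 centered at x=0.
Expand to order 2: (x + 2)^2 + 2 = x^2 + 4·x + 6 + O(x^3).
The coefficient of x^2 is 1.

Final answer: 1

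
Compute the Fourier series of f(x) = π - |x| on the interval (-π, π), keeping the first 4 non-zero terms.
4·cos(x)/π + 4·cos(3·x)/(9·π) + 4·cos(5·x)/(25·π) + π/2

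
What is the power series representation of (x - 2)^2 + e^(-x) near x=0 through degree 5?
-x^5/120 + x^4/24 - x^3/6 + 3·x^2/2 - 5·x + 5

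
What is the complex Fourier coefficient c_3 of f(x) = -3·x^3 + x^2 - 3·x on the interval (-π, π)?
Compute the real Fourier coefficients first: a_3 = -4/9, b_3 = -2·π^2 - 2/3.
Then c_3 = (a_3 − i·b_3)/2 = -2/9 + i/3 + i·π^2.

Final answer: -2/9 + i/3 + i·π^2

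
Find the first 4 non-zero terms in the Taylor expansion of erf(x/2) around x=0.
-x^7/(2688·√(π)) + x^5/(160·√(π)) - x^3/(12·√(π)) + x/√(π)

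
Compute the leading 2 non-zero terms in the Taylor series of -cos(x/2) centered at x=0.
x^2/8 - 1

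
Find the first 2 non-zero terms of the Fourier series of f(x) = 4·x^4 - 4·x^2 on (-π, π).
(208 - 32·π^2)·cos(x) - 4·π^2/3 + 4·π^4/5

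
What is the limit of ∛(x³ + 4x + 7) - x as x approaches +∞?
This is an ∞ − ∞ indeterminate form.
Multiply by (A² + AB + B²)/(A² + AB + B²) where A = ∛(x³+4x + 7), B = x to use A³ − B³ = (A−B)(A²+AB+B²); the x³ terms cancel, leaving (4x + 7)/(A²+AB+B²) with denominator ~ 3x², so the limit is 0.
Limit = 0.

Final answer: 0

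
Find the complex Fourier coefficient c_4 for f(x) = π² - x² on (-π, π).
Compute the real Fourier coefficients first: a_4 = -1/4, b_4 = 0.
Then c_4 = (a_4 − i·b_4)/2 = -1/8.

Final answer: -1/8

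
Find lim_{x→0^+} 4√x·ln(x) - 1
The product is a 0·∞ indeterminate form at x → 0⁺.
Rewrite the product as 4·ln(x) / x^(-1/2) and apply L'Hôpital, or use the standard hierarchy x^(-1/2) ≫ |ln x| as x → 0⁺.
The indeterminate product → 0, so the limit = -1.

Final answer: -1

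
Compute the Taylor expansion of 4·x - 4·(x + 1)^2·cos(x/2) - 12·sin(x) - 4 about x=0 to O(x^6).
-29·x^5/240 + 47·x^4/96 + 3·x^3 - 7·x^2/2 - 16·x - 8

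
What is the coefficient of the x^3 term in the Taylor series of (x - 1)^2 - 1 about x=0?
Expand to order 3: (x - 1)^2 - 1 = x^2 - 2·x + O(x^4).
The coefficient of x^3 is 0.

Final answer: 0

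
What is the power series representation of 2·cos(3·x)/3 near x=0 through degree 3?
2/3 - 3·x^2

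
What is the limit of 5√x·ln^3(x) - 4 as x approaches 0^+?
The product is a 0·∞ indeterminate form at x → 0⁺.
Rewrite the product as 5·ln^3(x) / x^(-1/2) and apply L'Hôpital, or use the standard hierarchy x^(-1/2) ≫ |ln x|^3 as x → 0⁺.
The indeterminate product → 0, so the limit = -4.

Final answer: -4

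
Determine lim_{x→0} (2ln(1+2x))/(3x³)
Both numerator and denominator → 0 as x → 0; this is a 0/0 indeterminate form.
Expand each to leading order near x = 0: numerator ~ 4·x, denominator ~ 3·x^3.
The limit of the ratio is ∞.

Final answer: ∞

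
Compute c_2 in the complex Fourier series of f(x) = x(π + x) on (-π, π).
Compute the real Fourier coefficients first: a_2 = 1, b_2 = -π.
Then c_2 = (a_2 − i·b_2)/2 = 1/2 + i·π/2.

Final answer: 1/2 + i·π/2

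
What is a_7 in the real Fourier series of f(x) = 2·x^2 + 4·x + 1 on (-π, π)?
a_7 = (1/π) ∫_{-π}^{π} f(x)·cos(7x) dx.
Evaluate the integral (use parity and integration by parts as needed): a_7 = -8/49.

Final answer: -8/49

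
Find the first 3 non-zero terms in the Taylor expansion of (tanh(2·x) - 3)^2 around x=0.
4·x^2 - 12·x + 9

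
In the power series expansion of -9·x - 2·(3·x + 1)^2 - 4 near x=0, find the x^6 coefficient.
Expand to order 6: -9·x - 2·(3·x + 1)^2 - 4 = -18·x^2 - 21·x - 6 + O(x^7).
The coefficient of x^6 is 0.

Final answer: 0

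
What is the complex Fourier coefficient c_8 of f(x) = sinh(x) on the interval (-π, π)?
Compute the real Fourier coefficients first: a_8 = 0, b_8 = -16·sinh(π)/(65·π).
Then c_8 = (a_8 − i·b_8)/2 = 8·i·sinh(π)/(65·π).

Final answer: 8·i·sinh(π)/(65·π)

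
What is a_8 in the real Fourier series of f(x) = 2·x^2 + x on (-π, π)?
a_8 = (1/π) ∫_{-π}^{π} f(x)·cos(8x) dx.
Evaluate the integral (use parity and integration by parts as needed): a_8 = 1/8.

Final answer: 1/8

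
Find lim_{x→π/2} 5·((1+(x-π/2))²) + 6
Direct substitution at x = π/2 gives 11.

Final answer: 11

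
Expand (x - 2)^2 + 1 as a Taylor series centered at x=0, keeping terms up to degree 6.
x^2 - 4·x + 5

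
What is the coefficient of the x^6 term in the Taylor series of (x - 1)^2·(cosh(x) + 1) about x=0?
Expand to order 6: (x - 1)^2·(cosh(x) + 1) = 31·x^6/720 - x^5/12 + 13·x^4/24 - x^3 + 5·x^2/2 - 4·x + 2 + O(x^7).
The coefficient of x^6 is 31/720.

Final answer: 31/720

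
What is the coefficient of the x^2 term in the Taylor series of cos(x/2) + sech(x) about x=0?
Expand to order 2: cos(x/2) + sech(x) = 2 - 5·x^2/8 + O(x^3).
The coefficient of x^2 is -5/8.

Final answer: -5/8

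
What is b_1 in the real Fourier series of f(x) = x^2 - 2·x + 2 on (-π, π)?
b_1 = (1/π) ∫_{-π}^{π} f(x)·sin(1x) dx.
Evaluate the integral (use parity and integration by parts as needed): b_1 = -4.

Final answer: -4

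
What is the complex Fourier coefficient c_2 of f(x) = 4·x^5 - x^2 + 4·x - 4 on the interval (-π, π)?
Compute the real Fourier coefficients first: a_2 = -1, b_2 = -4·π^4 - 34 + 20·π^2.
Then c_2 = (a_2 − i·b_2)/2 = -1/2 - 10·i·π^2 + 17·i + 2·i·π^4.

Final answer: -1/2 - 10·i·π^2 + 17·i + 2·i·π^4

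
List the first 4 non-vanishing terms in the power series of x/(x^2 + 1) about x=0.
-x^7 + x^5 - x^3 + x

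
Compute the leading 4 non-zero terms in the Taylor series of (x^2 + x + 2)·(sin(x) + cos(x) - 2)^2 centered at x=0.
-4·x^3/3 + 3·x^2 - 3·x + 2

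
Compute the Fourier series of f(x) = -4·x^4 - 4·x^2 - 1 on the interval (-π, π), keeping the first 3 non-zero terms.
(-176 + 32·π^2)·cos(x) + (8 - 8·π^2)·cos(2·x) - 4·π^4/5 - 4·π^2/3 - 1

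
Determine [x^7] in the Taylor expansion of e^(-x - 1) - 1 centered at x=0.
Expand to order 7: e^(-x - 1) - 1 = -x^7·e^(-1)/5040 + x^6·e^(-1)/720 - x^5·e^(-1)/120 + x^4·e^(-1)/24 - x^3·e^(-1)/6 + x^2·e^(-1)/2 - x·e^(-1) - 1 + e^(-1) + O(x^8).
The coefficient of x^7 is -e^(-1)/5040.

Final answer: -e^(-1)/5040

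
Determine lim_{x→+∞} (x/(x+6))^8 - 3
As x → +∞: x/(x+6) = 1/(1 + 6/x) → 1, and the 8th power of a limit-1 base also → 1; with the additive constant, 1 - 3 = -2.
Limit = -2.

Final answer: -2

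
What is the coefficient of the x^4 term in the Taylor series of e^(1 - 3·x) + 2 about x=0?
Expand to order 4: e^(1 - 3·x) + 2 = 27·e·x^4/8 - 9·e·x^3/2 + 9·e·x^2/2 - 3·e·x + 2 + e + O(x^5).
The coefficient of x^4 is 27·e/8.

Final answer: 27·e/8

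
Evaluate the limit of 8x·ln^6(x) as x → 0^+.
This is a 0·∞ indeterminate form at x → 0⁺.
Rewrite the product as 8·ln^6(x) / x^(-1) and apply L'Hôpital, or use the standard hierarchy x^(-1) ≫ |ln x|^6 as x → 0⁺.
The indeterminate product → 0, so the limit = 0.

Final answer: 0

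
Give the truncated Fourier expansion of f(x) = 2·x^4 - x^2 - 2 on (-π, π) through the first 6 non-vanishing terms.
(100 - 16·π^2)·cos(x) + (-7 + 4·π^2)·cos(2·x) + (44/27 - 16·π^2/9)·cos(3·x) + (-5/8 + π^2)·cos(4·x) + (196/625 - 16·π^2/25)·cos(5·x) - π^2/3 - 2 + 2·π^4/5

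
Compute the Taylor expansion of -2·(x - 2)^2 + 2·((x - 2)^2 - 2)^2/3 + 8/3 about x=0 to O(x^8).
2·x^4/3 - 16·x^3/3 + 34·x^2/3 - 8·x/3 - 8/3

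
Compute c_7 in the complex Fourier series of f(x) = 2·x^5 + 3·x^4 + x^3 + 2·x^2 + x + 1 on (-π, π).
Compute the real Fourier coefficients first: a_7 = -24·π^2/49 - 248/2401, b_7 = 4694/16807 + 18·π^2/343 + 4·π^4/7.
Then c_7 = (a_7 − i·b_7)/2 = -12·π^2/49 - 124/2401 - 2·i·π^4/7 - 9·i·π^2/343 - 2347·i/16807.

Final answer: -12·π^2/49 - 124/2401 - 2·i·π^4/7 - 9·i·π^2/343 - 2347·i/16807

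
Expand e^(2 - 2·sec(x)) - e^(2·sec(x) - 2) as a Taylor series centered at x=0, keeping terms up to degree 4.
-5·x^4/6 - 2·x^2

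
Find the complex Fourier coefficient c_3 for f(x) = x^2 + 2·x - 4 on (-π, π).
Compute the real Fourier coefficients first: a_3 = -4/9, b_3 = 4/3.
Then c_3 = (a_3 − i·b_3)/2 = -2/9 - 2·i/3.

Final answer: -2/9 - 2·i/3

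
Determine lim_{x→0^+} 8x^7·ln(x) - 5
The product is a 0·∞ indeterminate form at x → 0⁺.
Rewrite the product as 8·ln(x) / x^(-7) and apply L'Hôpital, or use the standard hierarchy x^(-7) ≫ |ln x| as x → 0⁺.
The indeterminate product → 0, so the limit = -5.

Final answer: -5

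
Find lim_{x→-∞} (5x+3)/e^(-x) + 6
The quotient is an ∞/∞ indeterminate form as x → -∞.
Compare growth rates of the dominant terms (exponentials ≫ polynomials ≫ logarithms), or apply L'Hôpital's rule; the quotient → 0.
Adding the constant: 0 + 6 = 6. Limit = 6.

Final answer: 6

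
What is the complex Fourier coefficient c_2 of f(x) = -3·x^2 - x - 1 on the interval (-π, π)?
Compute the real Fourier coefficients first: a_2 = -3, b_2 = 1.
Then c_2 = (a_2 − i·b_2)/2 = -3/2 - i/2.

Final answer: -3/2 - i/2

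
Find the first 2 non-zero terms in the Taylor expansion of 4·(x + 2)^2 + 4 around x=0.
16·x + 20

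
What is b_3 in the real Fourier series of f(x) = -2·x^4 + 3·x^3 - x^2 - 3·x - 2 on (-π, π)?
b_3 = (1/π) ∫_{-π}^{π} f(x)·sin(3x) dx.
Evaluate the integral (use parity and integration by parts as needed): b_3 = -10/3 + 2·π^2.

Final answer: -10/3 + 2·π^2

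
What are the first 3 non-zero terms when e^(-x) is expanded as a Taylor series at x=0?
x^2/2 - x + 1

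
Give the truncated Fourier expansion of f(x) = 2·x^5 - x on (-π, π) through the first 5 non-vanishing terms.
(-80·π^2 + 4·π^4 + 478)·sin(x) + (-2·π^4 - 14 + 10·π^2)·sin(2·x) + (-80·π^2/27 + 106/81 + 4·π^4/3)·sin(3·x) + (-π^4 + 1/32 + 5·π^2/4)·sin(4·x) + (-16·π^2/25 - 154/625 + 4·π^4/5)·sin(5·x)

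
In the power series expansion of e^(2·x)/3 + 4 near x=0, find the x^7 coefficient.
Expand to order 7: e^(2·x)/3 + 4 = 8·x^7/945 + 4·x^6/135 + 4·x^5/45 + 2·x^4/9 + 4·x^3/9 + 2·x^2/3 + 2·x/3 + 13/3 + O(x^8).
The coefficient of x^7 is 8/945.

Final answer: 8/945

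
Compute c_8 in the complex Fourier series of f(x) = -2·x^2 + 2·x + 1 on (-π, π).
Compute the real Fourier coefficients first: a_8 = -1/8, b_8 = -1/2.
Then c_8 = (a_8 − i·b_8)/2 = -1/16 + i/4.

Final answer: -1/16 + i/4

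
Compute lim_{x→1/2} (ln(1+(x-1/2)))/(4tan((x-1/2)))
Both numerator and denominator → 0 as x → 1/2; this is a 0/0 indeterminate form.
Expand each to leading order near x = 1/2: numerator ~ (x - 1/2), denominator ~ 4·(x - 1/2).
The limit of the ratio is 1/4.

Final answer: 1/4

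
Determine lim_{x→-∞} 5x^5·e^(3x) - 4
The product is a 0·∞ indeterminate form at x → -∞.
Rewrite the product as 5x^5 / e^(-3x) (an ∞/∞ form) and apply L'Hôpital, or use the standard hierarchy e^(3|x|) ≫ |x^5| as x → -∞.
The indeterminate product → 0, so the limit = -4.

Final answer: -4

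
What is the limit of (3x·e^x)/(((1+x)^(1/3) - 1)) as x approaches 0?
Both numerator and denominator → 0 as x → 0; this is a 0/0 indeterminate form.
Expand each to leading order near x = 0: numerator ~ 3·x, denominator ~ x/3.
The limit of the ratio is 9.

Final answer: 9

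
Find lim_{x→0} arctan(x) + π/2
Direct substitution at x = 0 gives π/2.

Final answer: π/2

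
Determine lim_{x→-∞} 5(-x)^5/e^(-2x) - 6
The quotient is an ∞/∞ indeterminate form as x → -∞.
Compare growth rates of the dominant terms (exponentials ≫ polynomials ≫ logarithms), or apply L'Hôpital's rule; the quotient → 0.
Adding the constant: 0 - 6 = -6. Limit = -6.

Final answer: -6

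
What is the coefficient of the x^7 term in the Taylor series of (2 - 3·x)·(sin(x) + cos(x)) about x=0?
Expand to order 7: (2 - 3·x)·(sin(x) + cos(x)) = 19·x^7/5040 - x^6/36 - 13·x^5/120 + 7·x^4/12 + 7·x^3/6 - 4·x^2 - x + 2 + O(x^8).
The coefficient of x^7 is 19/5040.

Final answer: 19/5040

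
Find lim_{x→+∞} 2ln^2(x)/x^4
This is an ∞/∞ indeterminate form as x → +∞.
The polynomial denominator x^4 dominates the logarithmic numerator (any positive power of x ≫ ln^2(x) as x → ∞), so the quotient → 0.
Limit = 0.

Final answer: 0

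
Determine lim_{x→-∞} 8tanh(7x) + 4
Evaluate the dominant behaviour as x → -∞; each term tends to a finite value or vanishes.
Limit = -4.

Final answer: -4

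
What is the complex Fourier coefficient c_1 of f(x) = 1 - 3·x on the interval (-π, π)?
Compute the real Fourier coefficients first: a_1 = 0, b_1 = -6.
Then c_1 = (a_1 − i·b_1)/2 = 3·i.

Final answer: 3·i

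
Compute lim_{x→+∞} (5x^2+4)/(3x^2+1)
This is an ∞/∞ indeterminate form as x → +∞.
Divide numerator and denominator by x^2 and let the lower-order terms vanish; the leading terms give 5/3.
Limit = 5/3.

Final answer: 5/3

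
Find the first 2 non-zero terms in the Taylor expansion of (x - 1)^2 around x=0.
1 - 2·x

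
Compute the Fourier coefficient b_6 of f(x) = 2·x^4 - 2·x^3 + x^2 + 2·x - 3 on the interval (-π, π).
b_6 = (1/π) ∫_{-π}^{π} f(x)·sin(6x) dx.
Evaluate the integral (use parity and integration by parts as needed): b_6 = -7/9 + 2·π^2/3.

Final answer: -7/9 + 2·π^2/3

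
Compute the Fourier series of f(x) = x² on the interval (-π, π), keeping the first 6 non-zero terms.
-4·cos(x) + cos(2·x) - 4·cos(3·x)/9 + cos(4·x)/4 - 4·cos(5·x)/25 + π^2/3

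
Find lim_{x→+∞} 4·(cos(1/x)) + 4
Evaluate the dominant behaviour as x → +∞; each term tends to a finite value or vanishes.
Limit = 8.

Final answer: 8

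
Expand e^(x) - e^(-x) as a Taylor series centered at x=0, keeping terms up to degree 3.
x^3/3 + 2·x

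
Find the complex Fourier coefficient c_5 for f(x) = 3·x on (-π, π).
Compute the real Fourier coefficients first: a_5 = 0, b_5 = 6/5.
Then c_5 = (a_5 − i·b_5)/2 = -3·i/5.

Final answer: -3·i/5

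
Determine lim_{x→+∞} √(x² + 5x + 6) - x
This is an ∞ − ∞ indeterminate form.
Multiply and divide by the conjugate √(x²+5x + 6) + x; the x² terms cancel, leaving (5x + 6)/(√(x²+5x + 6)+x) → 5/2.
Limit = 5/2.

Final answer: 5/2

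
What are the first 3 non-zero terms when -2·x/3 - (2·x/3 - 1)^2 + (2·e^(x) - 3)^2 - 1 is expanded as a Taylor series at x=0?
14·x^2/9 - 10·x/3 - 1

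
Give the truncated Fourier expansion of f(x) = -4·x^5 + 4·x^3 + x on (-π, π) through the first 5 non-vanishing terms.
(-1006 - 8·π^4 + 168·π^2)·sin(x) + (-24·π^2 + 35 + 4·π^4)·sin(2·x) + (-8·π^4/3 - 410/81 + 232·π^2/27)·sin(3·x) + (-9·π^2/2 + 19/16 + 2·π^4)·sin(4·x) + (-8·π^4/5 - 182/625 + 72·π^2/25)·sin(5·x)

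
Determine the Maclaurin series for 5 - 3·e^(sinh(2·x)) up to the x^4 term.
-10·x^4 - 8·x^3 - 6·x^2 - 6·x + 2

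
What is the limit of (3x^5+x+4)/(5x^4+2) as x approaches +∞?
This is an ∞/∞ indeterminate form as x → +∞.
Divide numerator and denominator by x^5 and let the lower-order terms vanish; the numerator's degree 5 exceeds the denominator's degree 4, so the quotient diverges.
Limit = ∞.

Final answer: ∞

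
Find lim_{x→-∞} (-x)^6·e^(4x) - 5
The product is a 0·∞ indeterminate form at x → -∞.
Rewrite the product as (-x)^6 / e^(-4x) (an ∞/∞ form) and apply L'Hôpital, or use the standard hierarchy e^(4|x|) ≫ |(-x)^6| as x → -∞.
The indeterminate product → 0, so the limit = -5.

Final answer: -5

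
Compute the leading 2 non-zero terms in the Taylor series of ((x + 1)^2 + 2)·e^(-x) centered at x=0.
3 - x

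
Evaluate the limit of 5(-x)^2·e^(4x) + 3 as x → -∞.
The product is a 0·∞ indeterminate form at x → -∞.
Rewrite the product as 5(-x)^2 / e^(-4x) (an ∞/∞ form) and apply L'Hôpital, or use the standard hierarchy e^(4|x|) ≫ |(-x)^2| as x → -∞.
The indeterminate product → 0, so the limit = 3.

Final answer: 3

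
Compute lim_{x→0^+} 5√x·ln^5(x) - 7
The product is a 0·∞ indeterminate form at x → 0⁺.
Rewrite the product as 5·ln^5(x) / x^(-1/2) and apply L'Hôpital, or use the standard hierarchy x^(-1/2) ≫ |ln x|^5 as x → 0⁺.
The indeterminate product → 0, so the limit = -7.

Final answer: -7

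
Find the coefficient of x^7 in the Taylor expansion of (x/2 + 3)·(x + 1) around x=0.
Expand to order 7: (x/2 + 3)·(x + 1) = x^2/2 + 7·x/2 + 3 + O(x^8).
The coefficient of x^7 is 0.

Final answer: 0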